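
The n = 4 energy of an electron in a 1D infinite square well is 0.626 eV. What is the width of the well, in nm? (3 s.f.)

From E_n = n²h²/(8m_eL²), L = n·h/√(8m_eE_n).
E_4 = 0.626 eV = 1.003×10^-19 J, so L = 4·6.626×10^-34/√(8·9.109×10^-31·1.003×10^-19) = 3.10×10^-9 m = 3.10 nm.

L = 3.10 nm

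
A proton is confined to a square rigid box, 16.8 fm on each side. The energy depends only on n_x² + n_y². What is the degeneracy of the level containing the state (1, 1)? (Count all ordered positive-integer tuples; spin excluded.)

degeneracy = 1

The level has n_x² + n_y² = 2. The ordered positive-integer solutions are (1, 1).
That gives 1 state.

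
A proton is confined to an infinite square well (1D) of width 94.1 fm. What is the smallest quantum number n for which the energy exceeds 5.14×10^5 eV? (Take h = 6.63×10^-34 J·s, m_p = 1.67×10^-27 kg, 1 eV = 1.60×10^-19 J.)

n = 5

E_1 = h²/(8m_pL²) = 3.716×10^-15 J = 2.322×10^4 eV.
Need n² > 5.14×10^5/2.322×10^4 = 22.14, i.e. n > 4.705.
The smallest integer satisfying this is n = 5.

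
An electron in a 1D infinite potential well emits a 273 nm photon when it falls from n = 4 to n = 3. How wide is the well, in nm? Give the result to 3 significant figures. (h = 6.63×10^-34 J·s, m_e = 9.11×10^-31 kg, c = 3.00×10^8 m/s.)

The photon carries ΔE = hc/λ = 6.63×10^-34·3.00×10^8/2.73×10^-7 m = 7.286×10^-19 J.
Since ΔE = (4² − 3²)E_1, E_1 = 1.041×10^-19 J, and L = h/√(8m_eE_1) = 7.61×10^-10 m = 0.761 nm.

L = 0.761 nm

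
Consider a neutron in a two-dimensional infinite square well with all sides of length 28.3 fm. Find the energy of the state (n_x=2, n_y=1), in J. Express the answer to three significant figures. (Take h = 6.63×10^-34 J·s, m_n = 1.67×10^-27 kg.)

E = 2.05×10^-13 J

For a 2D rectangular well E = (h²/8m_n)·Σ n_i²/L_i² = (6.63×10^-34)²/(8·1.67×10^-27) · [2²/(28.3 fm)² + 1²/(28.3 fm)²].
Evaluating gives E = 2.05×10^-13 J.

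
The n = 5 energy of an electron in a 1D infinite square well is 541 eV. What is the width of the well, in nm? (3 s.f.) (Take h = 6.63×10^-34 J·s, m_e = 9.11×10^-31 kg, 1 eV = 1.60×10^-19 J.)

From E_n = n²h²/(8m_eL²), L = n·h/√(8m_eE_n).
E_5 = 541 eV = 8.656×10^-17 J, so L = 5·6.63×10^-34/√(8·9.11×10^-31·8.656×10^-17) = 1.32×10^-10 m = 0.132 nm.

L = 0.132 nm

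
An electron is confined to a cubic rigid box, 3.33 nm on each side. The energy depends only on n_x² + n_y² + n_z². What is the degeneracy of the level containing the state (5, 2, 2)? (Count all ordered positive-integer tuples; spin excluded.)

degeneracy = 6

The level has n_x² + n_y² + n_z² = 33. The ordered positive-integer solutions are (1, 4, 4), (2, 2, 5), (2, 5, 2), (4, 1, 4), (4, 4, 1), (5, 2, 2).
That gives 6 states.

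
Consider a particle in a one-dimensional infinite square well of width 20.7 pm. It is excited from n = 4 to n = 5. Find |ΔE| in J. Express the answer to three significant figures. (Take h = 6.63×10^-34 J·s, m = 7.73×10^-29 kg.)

|ΔE| = 1.49×10^-17 J

E_1 = h²/(8mL²) = 1.659×10^-18 J.
|ΔE| = |4² − 5²|·E_1 = 9·1.659×10^-18 J = 1.49×10^-17 J.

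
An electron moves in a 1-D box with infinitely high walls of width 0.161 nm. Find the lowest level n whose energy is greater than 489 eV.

n = 6

E_1 = h²/(8m_eL²) = 2.324×10^-18 J = 14.51 eV.
Need n² > 489/14.51 = 33.70, i.e. n > 5.805.
The smallest integer satisfying this is n = 6.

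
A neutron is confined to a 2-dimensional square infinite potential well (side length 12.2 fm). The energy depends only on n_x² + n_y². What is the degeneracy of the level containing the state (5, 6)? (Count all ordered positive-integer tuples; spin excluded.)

The level has n_x² + n_y² = 61. The ordered positive-integer solutions are (5, 6), (6, 5).
That gives 2 states.

degeneracy = 2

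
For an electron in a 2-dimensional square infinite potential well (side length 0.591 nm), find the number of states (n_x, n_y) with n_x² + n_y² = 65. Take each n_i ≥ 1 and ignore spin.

The level has n_x² + n_y² = 65. The ordered positive-integer solutions are (1, 8), (4, 7), (7, 4), (8, 1).
That gives 4 states.

degeneracy = 4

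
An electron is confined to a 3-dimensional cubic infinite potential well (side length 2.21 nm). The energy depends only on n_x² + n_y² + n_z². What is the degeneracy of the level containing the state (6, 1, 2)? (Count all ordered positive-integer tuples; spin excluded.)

degeneracy = 9

The level has n_x² + n_y² + n_z² = 41. The ordered positive-integer solutions are (1, 2, 6), (1, 6, 2), (2, 1, 6), (2, 6, 1), (3, 4, 4), (4, 3, 4), (4, 4, 3), (6, 1, 2), (6, 2, 1).
That gives 9 states.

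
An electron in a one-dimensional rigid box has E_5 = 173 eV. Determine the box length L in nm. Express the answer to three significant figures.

From E_n = n²h²/(8m_eL²), L = n·h/√(8m_eE_n).
E_5 = 173 eV = 2.771×10^-17 J, so L = 5·6.626×10^-34/√(8·9.109×10^-31·2.771×10^-17) = 2.33×10^-10 m = 0.233 nm.

L = 0.233 nm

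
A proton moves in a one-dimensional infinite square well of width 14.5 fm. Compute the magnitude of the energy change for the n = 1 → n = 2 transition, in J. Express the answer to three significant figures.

|ΔE| = 4.68×10^-13 J

E_1 = h²/(8m_pL²) = 1.560×10^-13 J.
|ΔE| = |1² − 2²|·E_1 = 3·1.560×10^-13 J = 4.68×10^-13 J.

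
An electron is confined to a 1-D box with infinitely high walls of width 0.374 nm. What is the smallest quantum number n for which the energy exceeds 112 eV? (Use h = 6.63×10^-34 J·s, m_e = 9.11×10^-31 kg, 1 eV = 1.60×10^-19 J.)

n = 7

E_1 = h²/(8m_eL²) = 4.312×10^-19 J = 2.695 eV.
Need n² > 112/2.695 = 41.56, i.e. n > 6.447.
The smallest integer satisfying this is n = 7.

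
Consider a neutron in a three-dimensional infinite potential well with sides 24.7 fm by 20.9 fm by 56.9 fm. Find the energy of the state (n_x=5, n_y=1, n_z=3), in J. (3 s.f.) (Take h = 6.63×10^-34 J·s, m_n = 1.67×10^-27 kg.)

E = 1.52×10^-12 J

For a 3D rectangular well E = (h²/8m_n)·Σ n_i²/L_i² = (6.63×10^-34)²/(8·1.67×10^-27) · [5²/(24.7 fm)² + 1²/(20.9 fm)² + 3²/(56.9 fm)²].
Evaluating gives E = 1.52×10^-12 J.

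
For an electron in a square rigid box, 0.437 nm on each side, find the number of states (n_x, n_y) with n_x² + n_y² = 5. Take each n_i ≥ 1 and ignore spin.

The level has n_x² + n_y² = 5. The ordered positive-integer solutions are (1, 2), (2, 1).
That gives 2 states.

degeneracy = 2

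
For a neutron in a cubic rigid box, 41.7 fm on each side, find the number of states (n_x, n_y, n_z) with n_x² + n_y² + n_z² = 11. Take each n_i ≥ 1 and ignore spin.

The level has n_x² + n_y² + n_z² = 11. The ordered positive-integer solutions are (1, 1, 3), (1, 3, 1), (3, 1, 1).
That gives 3 states.

degeneracy = 3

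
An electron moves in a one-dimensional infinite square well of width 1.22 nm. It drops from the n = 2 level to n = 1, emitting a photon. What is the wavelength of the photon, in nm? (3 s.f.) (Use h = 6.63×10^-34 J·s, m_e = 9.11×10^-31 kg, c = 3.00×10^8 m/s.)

λ = 1.64×10^3 nm

E_1 = h²/(8m_eL²) = 4.052×10^-20 J, so ΔE = (2² − 1²)E_1 = 1.216×10^-19 J.
λ = hc/ΔE = (6.63×10^-34·3.00×10^8)/1.216×10^-19 = 1.64×10^-6 m = 1.64×10^3 nm.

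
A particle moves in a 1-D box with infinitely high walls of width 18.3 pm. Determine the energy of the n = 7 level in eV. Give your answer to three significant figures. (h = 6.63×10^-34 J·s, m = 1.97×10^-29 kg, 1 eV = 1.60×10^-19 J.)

E_7 = 2.55×10^3 eV

For an infinite well E_n = n²h²/(8mL²), so E_1 = h²/(8mL²) = (6.63×10^-34)²/(8·1.97×10^-29·(1.83×10^-11 m)²) = 8.329×10^-18 J.
Then E_7 = 7²·E_1 = 49·8.329×10^-18 J = 4.081×10^-16 J.
Converting, E_7 = 4.081×10^-16 J / (1.60×10^-19 J/eV) = 2.55×10^3 eV.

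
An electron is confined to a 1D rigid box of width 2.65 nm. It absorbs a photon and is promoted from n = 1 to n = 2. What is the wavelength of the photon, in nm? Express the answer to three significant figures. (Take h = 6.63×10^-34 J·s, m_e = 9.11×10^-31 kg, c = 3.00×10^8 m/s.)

E_1 = h²/(8m_eL²) = 8.589×10^-21 J, so ΔE = (2² − 1²)E_1 = 2.577×10^-20 J.
λ = hc/ΔE = (6.63×10^-34·3.00×10^8)/2.577×10^-20 = 7.72×10^-6 m = 7.72×10^3 nm.

λ = 7.72×10^3 nm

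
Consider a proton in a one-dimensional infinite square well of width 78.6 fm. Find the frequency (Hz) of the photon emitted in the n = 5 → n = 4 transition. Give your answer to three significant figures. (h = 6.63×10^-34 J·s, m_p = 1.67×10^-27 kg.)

E_1 = h²/(8m_pL²) = 5.326×10^-15 J and ΔE = (5² − 4²)E_1 = 4.793×10^-14 J.
f = ΔE/h = 4.793×10^-14/6.63×10^-34 = 7.23×10^19 Hz.

f = 7.23×10^19 Hz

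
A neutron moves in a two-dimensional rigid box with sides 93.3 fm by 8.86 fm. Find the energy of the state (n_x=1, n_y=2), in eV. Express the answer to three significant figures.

For a 2D rectangular well E = (h²/8m_n)·Σ n_i²/L_i² = (6.626×10^-34)²/(8·1.675×10^-27) · [1²/(93.3 fm)² + 2²/(8.86 fm)²].
Evaluating gives E = 1.673×10^-12 J = 1.04×10^7 eV.

E = 1.04×10^7 eV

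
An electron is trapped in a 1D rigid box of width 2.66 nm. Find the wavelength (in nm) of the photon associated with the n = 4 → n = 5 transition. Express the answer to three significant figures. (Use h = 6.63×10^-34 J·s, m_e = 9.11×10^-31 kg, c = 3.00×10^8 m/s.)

E_1 = h²/(8m_eL²) = 8.524×10^-21 J, so ΔE = (5² − 4²)E_1 = 7.672×10^-20 J.
λ = hc/ΔE = (6.63×10^-34·3.00×10^8)/7.672×10^-20 = 2.59×10^-6 m = 2.59×10^3 nm.

λ = 2.59×10^3 nm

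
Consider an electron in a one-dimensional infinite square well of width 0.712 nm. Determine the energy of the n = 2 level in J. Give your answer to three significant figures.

For an infinite well E_n = n²h²/(8m_eL²), so E_1 = h²/(8m_eL²) = (6.626×10^-34)²/(8·9.109×10^-31·(7.12×10^-10 m)²) = 1.188×10^-19 J.
Then E_2 = 2²·E_1 = 4·1.188×10^-19 J = 4.75×10^-19 J.

E_2 = 4.75×10^-19 J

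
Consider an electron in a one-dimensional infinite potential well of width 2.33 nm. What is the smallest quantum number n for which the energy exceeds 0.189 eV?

E_1 = h²/(8m_eL²) = 1.110×10^-20 J = 0.06929 eV.
Need n² > 0.189/0.06929 = 2.728, i.e. n > 1.652.
The smallest integer satisfying this is n = 2.

n = 2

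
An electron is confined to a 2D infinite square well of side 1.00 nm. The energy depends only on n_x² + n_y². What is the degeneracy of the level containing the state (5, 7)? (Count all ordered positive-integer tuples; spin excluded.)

degeneracy = 2

The level has n_x² + n_y² = 74. The ordered positive-integer solutions are (5, 7), (7, 5).
That gives 2 states.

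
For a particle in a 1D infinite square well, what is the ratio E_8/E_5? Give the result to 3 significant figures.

E_n ∝ n², so E_8/E_5 = 8²/5² = 64/25 = 2.56.

2.56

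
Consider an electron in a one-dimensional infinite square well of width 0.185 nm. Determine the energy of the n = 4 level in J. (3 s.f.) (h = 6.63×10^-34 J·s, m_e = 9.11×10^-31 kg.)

E_4 = 2.82×10^-17 J

For an infinite well E_n = n²h²/(8m_eL²), so E_1 = h²/(8m_eL²) = (6.63×10^-34)²/(8·9.11×10^-31·(1.85×10^-10 m)²) = 1.762×10^-18 J.
Then E_4 = 4²·E_1 = 16·1.762×10^-18 J = 2.82×10^-17 J.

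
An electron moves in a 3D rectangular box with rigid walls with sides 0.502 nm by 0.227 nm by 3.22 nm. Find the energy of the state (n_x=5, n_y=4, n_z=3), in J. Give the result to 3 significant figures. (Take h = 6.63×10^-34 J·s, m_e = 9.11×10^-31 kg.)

E = 2.48×10^-17 J

For a 3D rectangular well E = (h²/8m_e)·Σ n_i²/L_i² = (6.63×10^-34)²/(8·9.11×10^-31) · [5²/(0.502 nm)² + 4²/(0.227 nm)² + 3²/(3.22 nm)²].
Evaluating gives E = 2.48×10^-17 J.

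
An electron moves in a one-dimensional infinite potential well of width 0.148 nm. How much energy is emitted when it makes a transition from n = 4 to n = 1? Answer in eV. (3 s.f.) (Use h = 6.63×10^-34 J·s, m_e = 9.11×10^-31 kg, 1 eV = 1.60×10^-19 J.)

E_1 = h²/(8m_eL²) = 2.754×10^-18 J.
|ΔE| = |4² − 1²|·E_1 = 15·2.754×10^-18 J = 4.131×10^-17 J = 258 eV.

|ΔE| = 258 eV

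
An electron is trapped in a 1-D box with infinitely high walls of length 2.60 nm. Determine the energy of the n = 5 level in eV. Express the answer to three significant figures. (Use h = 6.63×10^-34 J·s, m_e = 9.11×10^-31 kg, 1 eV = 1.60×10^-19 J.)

E_5 = 1.39 eV

For an infinite well E_n = n²h²/(8m_eL²), so E_1 = h²/(8m_eL²) = (6.63×10^-34)²/(8·9.11×10^-31·(2.60×10^-9 m)²) = 8.922×10^-21 J.
Then E_5 = 5²·E_1 = 25·8.922×10^-21 J = 2.230×10^-19 J.
Converting, E_5 = 2.230×10^-19 J / (1.60×10^-19 J/eV) = 1.39 eV.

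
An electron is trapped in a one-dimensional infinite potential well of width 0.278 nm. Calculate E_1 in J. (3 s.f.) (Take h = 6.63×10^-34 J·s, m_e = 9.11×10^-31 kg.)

E_1 = 7.80×10^-19 J

For an infinite well E_n = n²h²/(8m_eL²), so E_1 = h²/(8m_eL²) = (6.63×10^-34)²/(8·9.11×10^-31·(2.78×10^-10 m)²) = 7.804×10^-19 J.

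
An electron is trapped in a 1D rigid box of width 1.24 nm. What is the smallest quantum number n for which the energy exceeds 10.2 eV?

n = 7

E_1 = h²/(8m_eL²) = 3.918×10^-20 J = 0.2446 eV.
Need n² > 10.2/0.2446 = 41.70, i.e. n > 6.458.
The smallest integer satisfying this is n = 7.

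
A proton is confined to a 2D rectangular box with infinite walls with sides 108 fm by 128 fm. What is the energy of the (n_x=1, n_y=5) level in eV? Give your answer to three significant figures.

For a 2D rectangular well E = (h²/8m_p)·Σ n_i²/L_i² = (6.626×10^-34)²/(8·1.673×10^-27) · [1²/(108 fm)² + 5²/(128 fm)²].
Evaluating gives E = 5.287×10^-14 J = 3.30×10^5 eV.

E = 3.30×10^5 eV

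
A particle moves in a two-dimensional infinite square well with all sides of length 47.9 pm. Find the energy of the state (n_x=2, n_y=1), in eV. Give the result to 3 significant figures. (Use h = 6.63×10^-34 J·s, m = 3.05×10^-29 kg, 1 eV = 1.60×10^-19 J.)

E = 24.5 eV

For a 2D rectangular well E = (h²/8m)·Σ n_i²/L_i² = (6.63×10^-34)²/(8·3.05×10^-29) · [2²/(47.9 pm)² + 1²/(47.9 pm)²].
Evaluating gives E = 3.926×10^-18 J = 24.5 eV.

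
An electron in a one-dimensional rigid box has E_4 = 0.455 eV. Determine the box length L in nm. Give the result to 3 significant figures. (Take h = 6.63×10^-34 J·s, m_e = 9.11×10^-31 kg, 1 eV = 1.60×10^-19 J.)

From E_n = n²h²/(8m_eL²), L = n·h/√(8m_eE_n).
E_4 = 0.455 eV = 7.280×10^-20 J, so L = 4·6.63×10^-34/√(8·9.11×10^-31·7.280×10^-20) = 3.64×10^-9 m = 3.64 nm.

L = 3.64 nm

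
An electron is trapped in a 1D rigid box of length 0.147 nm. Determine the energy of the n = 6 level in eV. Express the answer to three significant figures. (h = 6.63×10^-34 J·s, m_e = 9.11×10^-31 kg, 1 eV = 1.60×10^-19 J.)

E_6 = 628 eV

For an infinite well E_n = n²h²/(8m_eL²), so E_1 = h²/(8m_eL²) = (6.63×10^-34)²/(8·9.11×10^-31·(1.47×10^-10 m)²) = 2.791×10^-18 J.
Then E_6 = 6²·E_1 = 36·2.791×10^-18 J = 1.005×10^-16 J.
Converting, E_6 = 1.005×10^-16 J / (1.60×10^-19 J/eV) = 628 eV.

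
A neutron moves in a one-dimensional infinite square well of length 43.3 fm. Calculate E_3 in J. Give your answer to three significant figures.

E_3 = 1.57×10^-13 J

For an infinite well E_n = n²h²/(8m_nL²), so E_1 = h²/(8m_nL²) = (6.626×10^-34)²/(8·1.675×10^-27·(4.33×10^-14 m)²) = 1.748×10^-14 J.
Then E_3 = 3²·E_1 = 9·1.748×10^-14 J = 1.57×10^-13 J.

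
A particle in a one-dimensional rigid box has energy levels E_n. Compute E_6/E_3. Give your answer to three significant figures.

E_n ∝ n², so E_6/E_3 = 6²/3² = 36/9 = 4.00.

4.00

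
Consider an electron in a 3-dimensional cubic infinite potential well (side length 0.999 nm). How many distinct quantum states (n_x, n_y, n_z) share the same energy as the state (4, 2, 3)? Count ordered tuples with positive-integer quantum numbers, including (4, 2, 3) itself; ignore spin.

The level has n_x² + n_y² + n_z² = 29. The ordered positive-integer solutions are (2, 3, 4), (2, 4, 3), (3, 2, 4), (3, 4, 2), (4, 2, 3), (4, 3, 2).
That gives 6 states.

degeneracy = 6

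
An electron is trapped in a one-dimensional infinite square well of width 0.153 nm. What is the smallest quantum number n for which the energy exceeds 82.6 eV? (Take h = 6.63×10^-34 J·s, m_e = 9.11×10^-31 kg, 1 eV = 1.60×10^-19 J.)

E_1 = h²/(8m_eL²) = 2.577×10^-18 J = 16.11 eV.
Need n² > 82.6/16.11 = 5.127, i.e. n > 2.264.
The smallest integer satisfying this is n = 3.

n = 3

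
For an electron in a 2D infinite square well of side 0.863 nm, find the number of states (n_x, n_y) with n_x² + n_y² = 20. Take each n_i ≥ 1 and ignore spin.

degeneracy = 2

The level has n_x² + n_y² = 20. The ordered positive-integer solutions are (2, 4), (4, 2).
That gives 2 states.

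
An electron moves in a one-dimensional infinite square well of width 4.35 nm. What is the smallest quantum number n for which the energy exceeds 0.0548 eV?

E_1 = h²/(8m_eL²) = 3.184×10^-21 J = 0.01988 eV.
Need n² > 0.0548/0.01988 = 2.757, i.e. n > 1.660.
The smallest integer satisfying this is n = 2.

n = 2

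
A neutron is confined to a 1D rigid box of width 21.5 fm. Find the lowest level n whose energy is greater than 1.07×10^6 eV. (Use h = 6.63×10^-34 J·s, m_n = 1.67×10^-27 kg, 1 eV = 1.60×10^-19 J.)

E_1 = h²/(8m_nL²) = 7.118×10^-14 J = 4.449×10^5 eV.
Need n² > 1.07×10^6/4.449×10^5 = 2.405, i.e. n > 1.551.
The smallest integer satisfying this is n = 2.

n = 2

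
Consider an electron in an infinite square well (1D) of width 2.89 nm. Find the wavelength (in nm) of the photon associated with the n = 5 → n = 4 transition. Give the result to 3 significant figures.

λ = 3.06×10^3 nm

E_1 = h²/(8m_eL²) = 7.214×10^-21 J, so ΔE = (5² − 4²)E_1 = 6.493×10^-20 J.
λ = hc/ΔE = (6.626×10^-34·2.998×10^8)/6.493×10^-20 = 3.06×10^-6 m = 3.06×10^3 nm.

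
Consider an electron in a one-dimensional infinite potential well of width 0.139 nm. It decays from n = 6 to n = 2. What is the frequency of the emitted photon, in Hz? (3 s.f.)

E_1 = h²/(8m_eL²) = 3.118×10^-18 J and ΔE = (6² − 2²)E_1 = 9.978×10^-17 J.
f = ΔE/h = 9.978×10^-17/6.626×10^-34 = 1.51×10^17 Hz.

f = 1.51×10^17 Hz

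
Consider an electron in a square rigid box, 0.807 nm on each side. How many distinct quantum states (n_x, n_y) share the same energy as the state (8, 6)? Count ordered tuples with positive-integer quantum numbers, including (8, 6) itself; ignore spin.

The level has n_x² + n_y² = 100. The ordered positive-integer solutions are (6, 8), (8, 6).
That gives 2 states.

degeneracy = 2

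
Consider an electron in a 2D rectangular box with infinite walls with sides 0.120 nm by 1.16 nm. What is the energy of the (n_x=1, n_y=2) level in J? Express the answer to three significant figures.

E = 4.36×10^-18 J

For a 2D rectangular well E = (h²/8m_e)·Σ n_i²/L_i² = (6.626×10^-34)²/(8·9.109×10^-31) · [1²/(0.120 nm)² + 2²/(1.16 nm)²].
Evaluating gives E = 4.36×10^-18 J.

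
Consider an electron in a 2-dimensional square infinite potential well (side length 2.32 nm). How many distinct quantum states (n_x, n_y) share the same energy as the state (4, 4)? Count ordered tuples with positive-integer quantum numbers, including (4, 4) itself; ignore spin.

The level has n_x² + n_y² = 32. The ordered positive-integer solutions are (4, 4).
That gives 1 state.

degeneracy = 1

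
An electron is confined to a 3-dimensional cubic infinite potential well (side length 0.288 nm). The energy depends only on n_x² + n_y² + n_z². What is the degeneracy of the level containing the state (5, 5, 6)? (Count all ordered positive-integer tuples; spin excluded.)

The level has n_x² + n_y² + n_z² = 86. The ordered positive-integer solutions are (1, 2, 9), (1, 6, 7), (1, 7, 6), (1, 9, 2), (2, 1, 9), (2, 9, 1), (5, 5, 6), (5, 6, 5), (6, 1, 7), (6, 5, 5), (6, 7, 1), (7, 1, 6), (7, 6, 1), (9, 1, 2), (9, 2, 1).
That gives 15 states.

degeneracy = 15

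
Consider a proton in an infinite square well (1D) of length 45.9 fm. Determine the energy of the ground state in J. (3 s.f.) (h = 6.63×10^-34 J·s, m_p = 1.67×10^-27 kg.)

For an infinite well E_n = n²h²/(8m_pL²), so E_1 = h²/(8m_pL²) = (6.63×10^-34)²/(8·1.67×10^-27·(4.59×10^-14 m)²) = 1.562×10^-14 J.

E_1 = 1.56×10^-14 J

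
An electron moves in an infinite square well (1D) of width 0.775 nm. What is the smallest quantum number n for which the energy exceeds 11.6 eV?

n = 5

E_1 = h²/(8m_eL²) = 1.003×10^-19 J = 0.6261 eV.
Need n² > 11.6/0.6261 = 18.53, i.e. n > 4.305.
The smallest integer satisfying this is n = 5.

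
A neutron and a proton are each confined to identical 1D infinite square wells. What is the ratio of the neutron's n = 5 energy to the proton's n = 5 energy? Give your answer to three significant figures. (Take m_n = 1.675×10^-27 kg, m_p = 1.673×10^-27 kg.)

0.999

E_n ∝ 1/m at fixed n and L, so the ratio is m_p/m_n = 1.673×10^-27/1.675×10^-27 = 0.999.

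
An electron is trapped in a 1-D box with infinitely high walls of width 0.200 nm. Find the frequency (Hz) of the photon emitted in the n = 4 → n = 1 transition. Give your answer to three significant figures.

E_1 = h²/(8m_eL²) = 1.506×10^-18 J and ΔE = (4² − 1²)E_1 = 2.259×10^-17 J.
f = ΔE/h = 2.259×10^-17/6.626×10^-34 = 3.41×10^16 Hz.

f = 3.41×10^16 Hz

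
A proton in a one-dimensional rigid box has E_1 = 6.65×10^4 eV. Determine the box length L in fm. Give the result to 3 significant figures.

L = 55.5 fm

From E_n = n²h²/(8m_pL²), L = n·h/√(8m_pE_n).
E_1 = 6.65×10^4 eV = 1.065×10^-14 J, so L = 1·6.626×10^-34/√(8·1.673×10^-27·1.065×10^-14) = 5.55×10^-14 m = 55.5 fm.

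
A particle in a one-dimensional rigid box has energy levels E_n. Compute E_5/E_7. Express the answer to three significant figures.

0.510

E_n ∝ n², so E_5/E_7 = 5²/7² = 25/49 = 0.510.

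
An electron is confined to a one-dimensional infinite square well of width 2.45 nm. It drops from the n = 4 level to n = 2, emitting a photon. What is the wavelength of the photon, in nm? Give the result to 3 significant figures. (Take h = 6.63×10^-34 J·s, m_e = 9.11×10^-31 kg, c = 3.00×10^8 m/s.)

λ = 1.65×10^3 nm

E_1 = h²/(8m_eL²) = 1.005×10^-20 J, so ΔE = (4² − 2²)E_1 = 1.206×10^-19 J.
λ = hc/ΔE = (6.63×10^-34·3.00×10^8)/1.206×10^-19 = 1.65×10^-6 m = 1.65×10^3 nm.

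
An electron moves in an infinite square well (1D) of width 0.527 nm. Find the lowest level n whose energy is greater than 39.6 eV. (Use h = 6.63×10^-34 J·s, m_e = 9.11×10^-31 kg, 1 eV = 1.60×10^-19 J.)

E_1 = h²/(8m_eL²) = 2.172×10^-19 J = 1.357 eV.
Need n² > 39.6/1.357 = 29.18, i.e. n > 5.402.
The smallest integer satisfying this is n = 6.

n = 6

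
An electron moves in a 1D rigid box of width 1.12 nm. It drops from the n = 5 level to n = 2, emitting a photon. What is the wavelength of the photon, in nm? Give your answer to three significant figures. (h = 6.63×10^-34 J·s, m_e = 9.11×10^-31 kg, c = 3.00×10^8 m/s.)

λ = 197 nm

E_1 = h²/(8m_eL²) = 4.808×10^-20 J, so ΔE = (5² − 2²)E_1 = 1.010×10^-18 J.
λ = hc/ΔE = (6.63×10^-34·3.00×10^8)/1.010×10^-18 = 1.97×10^-7 m = 197 nm.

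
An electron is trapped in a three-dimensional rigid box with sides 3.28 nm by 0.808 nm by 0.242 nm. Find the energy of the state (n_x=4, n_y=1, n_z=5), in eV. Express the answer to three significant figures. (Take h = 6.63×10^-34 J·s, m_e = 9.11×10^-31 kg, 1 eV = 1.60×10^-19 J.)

For a 3D rectangular well E = (h²/8m_e)·Σ n_i²/L_i² = (6.63×10^-34)²/(8·9.11×10^-31) · [4²/(3.28 nm)² + 1²/(0.808 nm)² + 5²/(0.242 nm)²].
Evaluating gives E = 2.593×10^-17 J = 162 eV.

E = 162 eV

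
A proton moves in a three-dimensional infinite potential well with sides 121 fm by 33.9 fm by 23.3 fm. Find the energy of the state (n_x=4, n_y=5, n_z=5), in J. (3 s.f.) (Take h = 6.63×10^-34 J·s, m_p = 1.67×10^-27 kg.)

E = 2.27×10^-12 J

For a 3D rectangular well E = (h²/8m_p)·Σ n_i²/L_i² = (6.63×10^-34)²/(8·1.67×10^-27) · [4²/(121 fm)² + 5²/(33.9 fm)² + 5²/(23.3 fm)²].
Evaluating gives E = 2.27×10^-12 J.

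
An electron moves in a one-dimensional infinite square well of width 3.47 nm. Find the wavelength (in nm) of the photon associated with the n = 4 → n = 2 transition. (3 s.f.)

λ = 3.31×10^3 nm

E_1 = h²/(8m_eL²) = 5.004×10^-21 J, so ΔE = (4² − 2²)E_1 = 6.005×10^-20 J.
λ = hc/ΔE = (6.626×10^-34·2.998×10^8)/6.005×10^-20 = 3.31×10^-6 m = 3.31×10^3 nm.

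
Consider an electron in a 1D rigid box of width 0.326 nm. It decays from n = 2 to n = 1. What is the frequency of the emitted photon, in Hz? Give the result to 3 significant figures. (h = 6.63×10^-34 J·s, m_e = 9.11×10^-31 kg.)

E_1 = h²/(8m_eL²) = 5.675×10^-19 J and ΔE = (2² − 1²)E_1 = 1.702×10^-18 J.
f = ΔE/h = 1.702×10^-18/6.63×10^-34 = 2.57×10^15 Hz.

f = 2.57×10^15 Hz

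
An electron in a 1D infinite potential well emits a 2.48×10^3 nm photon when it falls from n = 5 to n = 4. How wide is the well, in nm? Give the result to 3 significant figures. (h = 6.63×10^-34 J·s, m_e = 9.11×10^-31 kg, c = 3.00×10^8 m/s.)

The photon carries ΔE = hc/λ = 6.63×10^-34·3.00×10^8/2.48×10^-6 m = 8.020×10^-20 J.
Since ΔE = (5² − 4²)E_1, E_1 = 8.911×10^-21 J, and L = h/√(8m_eE_1) = 2.60×10^-9 m = 2.60 nm.

L = 2.60 nm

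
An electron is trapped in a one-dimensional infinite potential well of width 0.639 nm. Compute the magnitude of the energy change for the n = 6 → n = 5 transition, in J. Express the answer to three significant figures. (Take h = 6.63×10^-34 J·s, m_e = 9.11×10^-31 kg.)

E_1 = h²/(8m_eL²) = 1.477×10^-19 J.
|ΔE| = |6² − 5²|·E_1 = 11·1.477×10^-19 J = 1.62×10^-18 J.

|ΔE| = 1.62×10^-18 J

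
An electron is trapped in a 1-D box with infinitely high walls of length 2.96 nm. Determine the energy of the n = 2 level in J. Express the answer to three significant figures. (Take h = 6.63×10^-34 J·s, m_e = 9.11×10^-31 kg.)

E_2 = 2.75×10^-20 J

For an infinite well E_n = n²h²/(8m_eL²), so E_1 = h²/(8m_eL²) = (6.63×10^-34)²/(8·9.11×10^-31·(2.96×10^-9 m)²) = 6.884×10^-21 J.
Then E_2 = 2²·E_1 = 4·6.884×10^-21 J = 2.75×10^-20 J.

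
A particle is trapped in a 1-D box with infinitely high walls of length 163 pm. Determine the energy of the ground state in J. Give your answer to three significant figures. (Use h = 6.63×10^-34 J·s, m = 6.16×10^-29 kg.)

For an infinite well E_n = n²h²/(8mL²), so E_1 = h²/(8mL²) = (6.63×10^-34)²/(8·6.16×10^-29·(1.63×10^-10 m)²) = 3.357×10^-20 J.

E_1 = 3.36×10^-20 J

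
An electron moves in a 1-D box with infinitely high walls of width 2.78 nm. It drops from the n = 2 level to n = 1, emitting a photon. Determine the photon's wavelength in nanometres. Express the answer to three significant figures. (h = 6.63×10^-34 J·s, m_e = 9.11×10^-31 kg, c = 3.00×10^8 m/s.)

E_1 = h²/(8m_eL²) = 7.804×10^-21 J, so ΔE = (2² − 1²)E_1 = 2.341×10^-20 J.
λ = hc/ΔE = (6.63×10^-34·3.00×10^8)/2.341×10^-20 = 8.50×10^-6 m = 8.50×10^3 nm.

λ = 8.50×10^3 nm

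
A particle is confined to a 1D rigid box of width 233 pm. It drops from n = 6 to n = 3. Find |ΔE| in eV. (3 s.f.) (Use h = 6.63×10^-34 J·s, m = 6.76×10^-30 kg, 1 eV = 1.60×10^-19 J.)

E_1 = h²/(8mL²) = 1.497×10^-19 J.
|ΔE| = |6² − 3²|·E_1 = 27·1.497×10^-19 J = 4.042×10^-18 J = 25.3 eV.

|ΔE| = 25.3 eV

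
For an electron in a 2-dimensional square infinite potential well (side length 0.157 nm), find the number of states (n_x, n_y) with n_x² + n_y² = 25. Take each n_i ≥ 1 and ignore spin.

The level has n_x² + n_y² = 25. The ordered positive-integer solutions are (3, 4), (4, 3).
That gives 2 states.

degeneracy = 2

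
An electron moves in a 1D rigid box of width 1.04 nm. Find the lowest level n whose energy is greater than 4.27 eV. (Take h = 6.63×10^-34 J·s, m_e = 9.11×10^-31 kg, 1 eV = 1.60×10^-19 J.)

E_1 = h²/(8m_eL²) = 5.576×10^-20 J = 0.3485 eV.
Need n² > 4.27/0.3485 = 12.25, i.e. n > 3.500.
The smallest integer satisfying this is n = 4.

n = 4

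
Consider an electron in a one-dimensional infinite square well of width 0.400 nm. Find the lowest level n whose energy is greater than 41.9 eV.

E_1 = h²/(8m_eL²) = 3.765×10^-19 J = 2.350 eV.
Need n² > 41.9/2.350 = 17.83, i.e. n > 4.223.
The smallest integer satisfying this is n = 5.

n = 5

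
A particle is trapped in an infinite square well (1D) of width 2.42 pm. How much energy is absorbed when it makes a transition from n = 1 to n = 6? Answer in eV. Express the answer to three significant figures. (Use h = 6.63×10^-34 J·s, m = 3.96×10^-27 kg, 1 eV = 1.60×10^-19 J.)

|ΔE| = 518 eV

E_1 = h²/(8mL²) = 2.369×10^-18 J.
|ΔE| = |1² − 6²|·E_1 = 35·2.369×10^-18 J = 8.291×10^-17 J = 518 eV.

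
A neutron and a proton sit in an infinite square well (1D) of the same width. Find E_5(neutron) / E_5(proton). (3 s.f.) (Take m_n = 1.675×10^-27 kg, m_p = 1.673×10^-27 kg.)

E_n ∝ 1/m at fixed n and L, so the ratio is m_p/m_n = 1.673×10^-27/1.675×10^-27 = 0.999.

0.999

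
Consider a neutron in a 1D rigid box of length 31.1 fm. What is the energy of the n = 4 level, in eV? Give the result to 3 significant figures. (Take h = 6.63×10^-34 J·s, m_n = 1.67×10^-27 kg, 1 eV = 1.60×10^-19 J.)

E_4 = 3.40×10^6 eV

For an infinite well E_n = n²h²/(8m_nL²), so E_1 = h²/(8m_nL²) = (6.63×10^-34)²/(8·1.67×10^-27·(3.11×10^-14 m)²) = 3.402×10^-14 J.
Then E_4 = 4²·E_1 = 16·3.402×10^-14 J = 5.443×10^-13 J.
Converting, E_4 = 5.443×10^-13 J / (1.60×10^-19 J/eV) = 3.40×10^6 eV.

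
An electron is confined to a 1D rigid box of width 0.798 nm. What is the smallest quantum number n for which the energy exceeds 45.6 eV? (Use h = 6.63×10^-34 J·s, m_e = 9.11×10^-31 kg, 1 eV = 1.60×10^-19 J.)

n = 9

E_1 = h²/(8m_eL²) = 9.471×10^-20 J = 0.5919 eV.
Need n² > 45.6/0.5919 = 77.04, i.e. n > 8.777.
The smallest integer satisfying this is n = 9.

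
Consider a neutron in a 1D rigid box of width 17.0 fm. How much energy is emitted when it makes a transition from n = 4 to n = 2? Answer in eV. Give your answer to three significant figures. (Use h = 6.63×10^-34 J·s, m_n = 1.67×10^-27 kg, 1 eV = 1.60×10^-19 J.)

|ΔE| = 8.54×10^6 eV

E_1 = h²/(8m_nL²) = 1.138×10^-13 J.
|ΔE| = |4² − 2²|·E_1 = 12·1.138×10^-13 J = 1.366×10^-12 J = 8.54×10^6 eV.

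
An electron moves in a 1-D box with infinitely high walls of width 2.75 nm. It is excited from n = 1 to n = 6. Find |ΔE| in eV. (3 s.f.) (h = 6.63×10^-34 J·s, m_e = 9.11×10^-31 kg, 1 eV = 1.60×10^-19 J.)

|ΔE| = 1.74 eV

E_1 = h²/(8m_eL²) = 7.975×10^-21 J.
|ΔE| = |1² − 6²|·E_1 = 35·7.975×10^-21 J = 2.791×10^-19 J = 1.74 eV.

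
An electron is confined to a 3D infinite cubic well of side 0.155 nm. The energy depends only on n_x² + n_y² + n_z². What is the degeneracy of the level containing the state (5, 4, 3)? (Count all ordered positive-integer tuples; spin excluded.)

The level has n_x² + n_y² + n_z² = 50. The ordered positive-integer solutions are (3, 4, 5), (3, 5, 4), (4, 3, 5), (4, 5, 3), (5, 3, 4), (5, 4, 3).
That gives 6 states.

degeneracy = 6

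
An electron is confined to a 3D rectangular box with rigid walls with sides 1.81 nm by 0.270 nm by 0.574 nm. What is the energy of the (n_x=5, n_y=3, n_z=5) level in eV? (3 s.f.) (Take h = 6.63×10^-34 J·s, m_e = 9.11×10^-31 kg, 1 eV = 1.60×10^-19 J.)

For a 3D rectangular well E = (h²/8m_e)·Σ n_i²/L_i² = (6.63×10^-34)²/(8·9.11×10^-31) · [5²/(1.81 nm)² + 3²/(0.270 nm)² + 5²/(0.574 nm)²].
Evaluating gives E = 1.248×10^-17 J = 78.0 eV.

E = 78.0 eV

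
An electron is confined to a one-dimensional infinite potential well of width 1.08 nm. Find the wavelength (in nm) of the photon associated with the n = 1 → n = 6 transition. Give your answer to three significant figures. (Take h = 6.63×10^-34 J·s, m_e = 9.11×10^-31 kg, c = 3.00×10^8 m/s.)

λ = 110 nm

E_1 = h²/(8m_eL²) = 5.171×10^-20 J, so ΔE = (6² − 1²)E_1 = 1.810×10^-18 J.
λ = hc/ΔE = (6.63×10^-34·3.00×10^8)/1.810×10^-18 = 1.10×10^-7 m = 110 nm.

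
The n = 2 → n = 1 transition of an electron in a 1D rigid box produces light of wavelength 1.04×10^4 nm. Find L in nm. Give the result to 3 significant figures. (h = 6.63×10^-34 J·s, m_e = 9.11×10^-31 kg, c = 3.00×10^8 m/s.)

L = 3.08 nm

The photon carries ΔE = hc/λ = 6.63×10^-34·3.00×10^8/1.04×10^-5 m = 1.912×10^-20 J.
Since ΔE = (2² − 1²)E_1, E_1 = 6.373×10^-21 J, and L = h/√(8m_eE_1) = 3.08×10^-9 m = 3.08 nm.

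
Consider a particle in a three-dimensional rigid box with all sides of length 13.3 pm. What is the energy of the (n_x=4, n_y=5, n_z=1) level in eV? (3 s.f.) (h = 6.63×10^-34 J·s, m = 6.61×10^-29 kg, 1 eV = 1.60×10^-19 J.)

E = 1.23×10^3 eV

For a 3D rectangular well E = (h²/8m)·Σ n_i²/L_i² = (6.63×10^-34)²/(8·6.61×10^-29) · [4²/(13.3 pm)² + 5²/(13.3 pm)² + 1²/(13.3 pm)²].
Evaluating gives E = 1.974×10^-16 J = 1.23×10^3 eV.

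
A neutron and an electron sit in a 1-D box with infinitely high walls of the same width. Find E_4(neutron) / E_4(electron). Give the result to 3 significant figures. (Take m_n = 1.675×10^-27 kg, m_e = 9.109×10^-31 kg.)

E_n ∝ 1/m at fixed n and L, so the ratio is m_e/m_n = 9.109×10^-31/1.675×10^-27 = 5.44×10^-4.

5.44×10^-4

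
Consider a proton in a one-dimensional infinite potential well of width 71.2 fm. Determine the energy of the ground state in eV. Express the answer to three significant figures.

For an infinite well E_n = n²h²/(8m_pL²), so E_1 = h²/(8m_pL²) = (6.626×10^-34)²/(8·1.673×10^-27·(7.12×10^-14 m)²) = 6.471×10^-15 J.
Converting, E_1 = 6.471×10^-15 J / (1.602×10^-19 J/eV) = 4.04×10^4 eV.

E_1 = 4.04×10^4 eV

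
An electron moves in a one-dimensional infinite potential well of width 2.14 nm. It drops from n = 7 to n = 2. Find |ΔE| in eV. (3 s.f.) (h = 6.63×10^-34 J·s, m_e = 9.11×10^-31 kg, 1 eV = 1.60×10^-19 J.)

|ΔE| = 3.70 eV

E_1 = h²/(8m_eL²) = 1.317×10^-20 J.
|ΔE| = |7² − 2²|·E_1 = 45·1.317×10^-20 J = 5.926×10^-19 J = 3.70 eV.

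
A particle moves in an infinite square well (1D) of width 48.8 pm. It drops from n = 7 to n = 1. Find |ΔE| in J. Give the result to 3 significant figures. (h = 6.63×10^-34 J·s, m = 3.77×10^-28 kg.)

E_1 = h²/(8mL²) = 6.120×10^-20 J.
|ΔE| = |7² − 1²|·E_1 = 48·6.120×10^-20 J = 2.94×10^-18 J.

|ΔE| = 2.94×10^-18 J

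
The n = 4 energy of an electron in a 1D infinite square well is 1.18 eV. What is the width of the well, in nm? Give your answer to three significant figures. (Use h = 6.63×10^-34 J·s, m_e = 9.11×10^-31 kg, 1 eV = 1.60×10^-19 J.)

L = 2.26 nm

From E_n = n²h²/(8m_eL²), L = n·h/√(8m_eE_n).
E_4 = 1.18 eV = 1.888×10^-19 J, so L = 4·6.63×10^-34/√(8·9.11×10^-31·1.888×10^-19) = 2.26×10^-9 m = 2.26 nm.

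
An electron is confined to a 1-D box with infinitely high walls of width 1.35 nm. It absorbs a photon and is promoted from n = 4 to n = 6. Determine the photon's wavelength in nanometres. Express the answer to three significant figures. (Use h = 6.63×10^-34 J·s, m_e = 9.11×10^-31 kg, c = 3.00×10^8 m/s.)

λ = 301 nm

E_1 = h²/(8m_eL²) = 3.309×10^-20 J, so ΔE = (6² − 4²)E_1 = 6.618×10^-19 J.
λ = hc/ΔE = (6.63×10^-34·3.00×10^8)/6.618×10^-19 = 3.01×10^-7 m = 301 nm.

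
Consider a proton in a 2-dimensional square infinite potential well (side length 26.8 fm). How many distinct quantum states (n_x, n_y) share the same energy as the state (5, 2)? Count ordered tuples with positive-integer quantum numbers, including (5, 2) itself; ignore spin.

degeneracy = 2

The level has n_x² + n_y² = 29. The ordered positive-integer solutions are (2, 5), (5, 2).
That gives 2 states.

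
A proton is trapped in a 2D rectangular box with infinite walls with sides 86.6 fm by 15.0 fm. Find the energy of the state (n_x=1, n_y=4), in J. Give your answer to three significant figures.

E = 2.34×10^-12 J

For a 2D rectangular well E = (h²/8m_p)·Σ n_i²/L_i² = (6.626×10^-34)²/(8·1.673×10^-27) · [1²/(86.6 fm)² + 4²/(15.0 fm)²].
Evaluating gives E = 2.34×10^-12 J.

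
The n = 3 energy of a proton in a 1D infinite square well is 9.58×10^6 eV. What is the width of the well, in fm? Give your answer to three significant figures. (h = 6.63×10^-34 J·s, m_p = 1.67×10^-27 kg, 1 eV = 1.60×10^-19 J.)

From E_n = n²h²/(8m_pL²), L = n·h/√(8m_pE_n).
E_3 = 9.58×10^6 eV = 1.533×10^-12 J, so L = 3·6.63×10^-34/√(8·1.67×10^-27·1.533×10^-12) = 1.39×10^-14 m = 13.9 fm.

L = 13.9 fm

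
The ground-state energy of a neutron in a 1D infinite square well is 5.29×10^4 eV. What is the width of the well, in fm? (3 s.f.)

From E_n = n²h²/(8m_nL²), L = n·h/√(8m_nE_n).
E_1 = 5.29×10^4 eV = 8.475×10^-15 J, so L = 1·6.626×10^-34/√(8·1.675×10^-27·8.475×10^-15) = 6.22×10^-14 m = 62.2 fm.

L = 62.2 fm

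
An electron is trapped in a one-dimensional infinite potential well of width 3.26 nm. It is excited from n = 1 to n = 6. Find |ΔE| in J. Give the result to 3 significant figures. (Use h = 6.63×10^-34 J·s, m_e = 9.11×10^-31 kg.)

E_1 = h²/(8m_eL²) = 5.675×10^-21 J.
|ΔE| = |1² − 6²|·E_1 = 35·5.675×10^-21 J = 1.99×10^-19 J.

|ΔE| = 1.99×10^-19 J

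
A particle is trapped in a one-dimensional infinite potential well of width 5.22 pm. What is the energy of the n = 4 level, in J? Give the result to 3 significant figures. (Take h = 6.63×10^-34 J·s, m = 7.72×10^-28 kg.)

E_4 = 4.18×10^-17 J

For an infinite well E_n = n²h²/(8mL²), so E_1 = h²/(8mL²) = (6.63×10^-34)²/(8·7.72×10^-28·(5.22×10^-12 m)²) = 2.612×10^-18 J.
Then E_4 = 4²·E_1 = 16·2.612×10^-18 J = 4.18×10^-17 J.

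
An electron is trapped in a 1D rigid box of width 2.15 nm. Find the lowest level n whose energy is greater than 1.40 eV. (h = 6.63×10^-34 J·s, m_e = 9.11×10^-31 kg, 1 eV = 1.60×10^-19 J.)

n = 5

E_1 = h²/(8m_eL²) = 1.305×10^-20 J = 0.08156 eV.
Need n² > 1.40/0.08156 = 17.17, i.e. n > 4.144.
The smallest integer satisfying this is n = 5.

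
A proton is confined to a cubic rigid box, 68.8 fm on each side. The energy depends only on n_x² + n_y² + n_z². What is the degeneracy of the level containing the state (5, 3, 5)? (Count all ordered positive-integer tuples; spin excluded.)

The level has n_x² + n_y² + n_z² = 59. The ordered positive-integer solutions are (1, 3, 7), (1, 7, 3), (3, 1, 7), (3, 5, 5), (3, 7, 1), (5, 3, 5), (5, 5, 3), (7, 1, 3), (7, 3, 1).
That gives 9 states.

degeneracy = 9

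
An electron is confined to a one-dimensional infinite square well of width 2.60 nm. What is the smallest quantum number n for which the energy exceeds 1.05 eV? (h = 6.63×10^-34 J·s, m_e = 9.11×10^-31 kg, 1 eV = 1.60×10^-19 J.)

E_1 = h²/(8m_eL²) = 8.922×10^-21 J = 0.05576 eV.
Need n² > 1.05/0.05576 = 18.83, i.e. n > 4.339.
The smallest integer satisfying this is n = 5.

n = 5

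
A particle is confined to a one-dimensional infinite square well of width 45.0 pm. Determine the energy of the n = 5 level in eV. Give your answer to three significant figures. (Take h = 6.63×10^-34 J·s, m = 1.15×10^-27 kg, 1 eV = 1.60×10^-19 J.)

For an infinite well E_n = n²h²/(8mL²), so E_1 = h²/(8mL²) = (6.63×10^-34)²/(8·1.15×10^-27·(4.50×10^-11 m)²) = 2.359×10^-20 J.
Then E_5 = 5²·E_1 = 25·2.359×10^-20 J = 5.897×10^-19 J.
Converting, E_5 = 5.897×10^-19 J / (1.60×10^-19 J/eV) = 3.69 eV.

E_5 = 3.69 eV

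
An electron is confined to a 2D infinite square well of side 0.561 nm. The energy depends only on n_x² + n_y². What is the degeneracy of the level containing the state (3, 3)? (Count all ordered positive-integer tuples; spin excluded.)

degeneracy = 1

The level has n_x² + n_y² = 18. The ordered positive-integer solutions are (3, 3).
That gives 1 state.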